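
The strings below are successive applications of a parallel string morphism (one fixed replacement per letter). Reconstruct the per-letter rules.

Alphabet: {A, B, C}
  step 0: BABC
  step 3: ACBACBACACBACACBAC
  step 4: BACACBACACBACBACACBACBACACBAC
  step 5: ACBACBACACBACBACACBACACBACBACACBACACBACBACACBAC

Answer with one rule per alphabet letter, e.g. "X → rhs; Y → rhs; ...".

A->B, B->AC, C->AC

  step 4 ⇒ step 5: BACACBACACBACBACACBACBACACBAC ⇒ AC·B·AC·B·AC·AC·B·AC·B·AC·AC·B·AC·AC·B·AC·B·AC·AC·B·AC·AC·B·AC·B·AC·AC·B·AC
    A ↦ B
    B ↦ AC
    C ↦ AC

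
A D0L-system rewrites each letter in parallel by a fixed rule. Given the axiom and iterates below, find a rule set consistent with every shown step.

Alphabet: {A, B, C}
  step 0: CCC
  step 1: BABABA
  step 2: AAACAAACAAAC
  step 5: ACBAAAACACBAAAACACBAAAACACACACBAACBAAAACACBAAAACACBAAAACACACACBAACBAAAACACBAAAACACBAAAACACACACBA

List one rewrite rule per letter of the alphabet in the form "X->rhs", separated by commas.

  step 1 ⇒ step 2: BABABA ⇒ AA·AC·AA·AC·AA·AC
    A ↦ AC
    B ↦ AA
  step 0 ⇒ step 1: CCC ⇒ BA·BA·BA
    C ↦ BA

A->AC, B->AA, C->BA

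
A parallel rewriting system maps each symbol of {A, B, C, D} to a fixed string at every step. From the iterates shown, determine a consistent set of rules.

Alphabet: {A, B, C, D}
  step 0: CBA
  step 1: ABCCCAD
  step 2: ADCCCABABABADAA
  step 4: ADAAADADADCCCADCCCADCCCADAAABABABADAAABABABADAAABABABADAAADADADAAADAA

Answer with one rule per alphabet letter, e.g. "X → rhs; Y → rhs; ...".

A->AD, B->CCC, C->AB, D->AA

  step 1 ⇒ step 2: ABCCCAD ⇒ AD·CCC·AB·AB·AB·AD·AA
    A ↦ AD
    B ↦ CCC
    C ↦ AB
    D ↦ AA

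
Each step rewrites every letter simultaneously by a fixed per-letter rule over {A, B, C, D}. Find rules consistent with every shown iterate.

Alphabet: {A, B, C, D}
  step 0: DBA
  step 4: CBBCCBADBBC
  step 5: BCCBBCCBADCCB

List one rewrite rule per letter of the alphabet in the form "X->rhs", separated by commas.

  step 4 ⇒ step 5: CBBCCBADBBC ⇒ B·C·C·B·B·C·CB·AD·C·C·B
    A ↦ CB
    B ↦ C
    C ↦ B
    D ↦ AD

A->CB, B->C, C->B, D->AD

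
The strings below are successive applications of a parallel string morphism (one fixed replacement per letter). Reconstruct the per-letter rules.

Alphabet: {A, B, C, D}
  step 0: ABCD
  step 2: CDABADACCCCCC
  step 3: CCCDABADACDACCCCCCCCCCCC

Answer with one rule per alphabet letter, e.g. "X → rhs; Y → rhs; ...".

A->DA, B->BA, C->CC, D->C

  step 2 ⇒ step 3: CDABADACCCCCC ⇒ CC·C·DA·BA·DA·C·DA·CC·CC·CC·CC·CC·CC
    A ↦ DA
    B ↦ BA
    C ↦ CC
    D ↦ C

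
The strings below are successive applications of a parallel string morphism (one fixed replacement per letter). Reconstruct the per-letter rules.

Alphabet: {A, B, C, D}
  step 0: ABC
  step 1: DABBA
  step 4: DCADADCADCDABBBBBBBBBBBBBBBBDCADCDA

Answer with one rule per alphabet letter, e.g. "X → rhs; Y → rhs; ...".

A->DA, B->BB, C->A, D->DC

  step 0 ⇒ step 1: ABC ⇒ DA·BB·A
    A ↦ DA
    B ↦ BB
    C ↦ A
    D ↦ DC  (constrained at step 1)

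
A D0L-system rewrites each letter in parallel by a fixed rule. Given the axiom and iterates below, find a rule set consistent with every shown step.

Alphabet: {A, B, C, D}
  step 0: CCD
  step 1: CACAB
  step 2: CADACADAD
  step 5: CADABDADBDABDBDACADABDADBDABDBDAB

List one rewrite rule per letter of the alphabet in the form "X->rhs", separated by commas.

  step 1 ⇒ step 2: CACAB ⇒ CA·DA·CA·DA·D
    A ↦ DA
    B ↦ D
    C ↦ CA
  step 0 ⇒ step 1: CCD ⇒ CA·CA·B
    D ↦ B

A->DA, B->D, C->CA, D->B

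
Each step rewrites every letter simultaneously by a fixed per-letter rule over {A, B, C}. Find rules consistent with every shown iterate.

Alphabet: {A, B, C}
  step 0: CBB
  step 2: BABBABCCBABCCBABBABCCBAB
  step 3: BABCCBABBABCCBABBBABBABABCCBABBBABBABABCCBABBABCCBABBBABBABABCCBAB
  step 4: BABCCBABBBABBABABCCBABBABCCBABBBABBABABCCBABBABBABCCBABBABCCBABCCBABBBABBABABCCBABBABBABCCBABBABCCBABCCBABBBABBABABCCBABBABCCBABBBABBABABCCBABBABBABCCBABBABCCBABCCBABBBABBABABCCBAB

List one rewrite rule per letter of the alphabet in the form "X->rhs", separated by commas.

A->CC, B->BAB, C->BBA

  step 3 ⇒ step 4: BABCCBABBABCCBABBBABBABABCCBABBBABBABABCCBABBABCCBABBBABBABABCCBAB ⇒ BAB·CC·BAB·BBA·BBA·BAB·CC·BAB·BAB·CC·BAB·BBA·BBA·BAB·CC·BAB·BAB·BAB·CC·BAB·BAB·CC·BAB·CC·BAB·BBA·BBA·BAB·CC·BAB·BAB·BAB·CC·BAB·BAB·CC·BAB·CC·BAB·BBA·BBA·BAB·CC·BAB·BAB·CC·BAB·BBA·BBA·BAB·CC·BAB·BAB·BAB·CC·BAB·BAB·CC·BAB·CC·BAB·BBA·BBA·BAB·CC·BAB
    A ↦ CC
    B ↦ BAB
    C ↦ BBA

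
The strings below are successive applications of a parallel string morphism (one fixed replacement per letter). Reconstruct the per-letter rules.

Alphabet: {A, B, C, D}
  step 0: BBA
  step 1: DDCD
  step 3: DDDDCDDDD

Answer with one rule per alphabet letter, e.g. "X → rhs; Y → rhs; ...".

  step 0 ⇒ step 1: BBA ⇒ D·D·CD
    A ↦ CD
    B ↦ D
    C ↦ AB  (constrained at step 1)
    D ↦ BB  (constrained at step 1)

A->CD, B->D, C->AB, D->BB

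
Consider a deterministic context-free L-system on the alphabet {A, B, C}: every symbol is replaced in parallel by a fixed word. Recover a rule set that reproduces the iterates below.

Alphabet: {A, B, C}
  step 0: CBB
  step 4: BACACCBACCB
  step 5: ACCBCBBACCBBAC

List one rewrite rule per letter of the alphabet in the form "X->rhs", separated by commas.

  step 4 ⇒ step 5: BACACCBACCB ⇒ AC·C·B·C·B·B·AC·C·B·B·AC
    A ↦ C
    B ↦ AC
    C ↦ B

A->C, B->AC, C->B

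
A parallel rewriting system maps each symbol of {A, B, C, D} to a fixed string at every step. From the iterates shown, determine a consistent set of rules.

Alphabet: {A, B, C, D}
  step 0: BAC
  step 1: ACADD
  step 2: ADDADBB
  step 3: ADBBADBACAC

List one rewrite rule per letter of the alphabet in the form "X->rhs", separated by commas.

  step 2 ⇒ step 3: ADDADBB ⇒ AD·B·B·AD·B·AC·AC
    A ↦ AD
    B ↦ AC
    D ↦ B
  step 0 ⇒ step 1: BAC ⇒ AC·AD·D
    C ↦ D

A->AD, B->AC, C->D, D->B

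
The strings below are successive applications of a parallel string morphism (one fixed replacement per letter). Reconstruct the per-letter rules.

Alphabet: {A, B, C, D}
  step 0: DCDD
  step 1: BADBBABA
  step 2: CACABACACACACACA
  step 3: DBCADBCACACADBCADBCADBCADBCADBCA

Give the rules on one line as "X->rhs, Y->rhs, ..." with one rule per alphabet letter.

  step 2 ⇒ step 3: CACABACACACACACA ⇒ DB·CA·DB·CA·CA·CA·DB·CA·DB·CA·DB·CA·DB·CA·DB·CA
    A ↦ CA
    B ↦ CA
    C ↦ DB
  step 0 ⇒ step 1: DCDD ⇒ BA·DB·BA·BA
    D ↦ BA

A->CA, B->CA, C->DB, D->BA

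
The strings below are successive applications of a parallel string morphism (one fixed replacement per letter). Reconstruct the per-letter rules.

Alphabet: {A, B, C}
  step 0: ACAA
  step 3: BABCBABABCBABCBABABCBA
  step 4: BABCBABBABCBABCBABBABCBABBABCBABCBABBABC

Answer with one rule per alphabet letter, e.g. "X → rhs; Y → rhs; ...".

A->BC, B->BA, C->B

  step 3 ⇒ step 4: BABCBABABCBABCBABABCBA ⇒ BA·BC·BA·B·BA·BC·BA·BC·BA·B·BA·BC·BA·B·BA·BC·BA·BC·BA·B·BA·BC
    A ↦ BC
    B ↦ BA
    C ↦ B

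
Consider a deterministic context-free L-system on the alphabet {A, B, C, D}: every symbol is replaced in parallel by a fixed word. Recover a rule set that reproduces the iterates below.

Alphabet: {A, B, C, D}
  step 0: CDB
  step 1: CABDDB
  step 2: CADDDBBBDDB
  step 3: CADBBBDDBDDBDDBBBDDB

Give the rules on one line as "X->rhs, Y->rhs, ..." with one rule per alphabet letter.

A->D, B->DDB, C->CA, D->B

  step 2 ⇒ step 3: CADDDBBBDDB ⇒ CA·D·B·B·B·DDB·DDB·DDB·B·B·DDB
    A ↦ D
    B ↦ DDB
    C ↦ CA
    D ↦ B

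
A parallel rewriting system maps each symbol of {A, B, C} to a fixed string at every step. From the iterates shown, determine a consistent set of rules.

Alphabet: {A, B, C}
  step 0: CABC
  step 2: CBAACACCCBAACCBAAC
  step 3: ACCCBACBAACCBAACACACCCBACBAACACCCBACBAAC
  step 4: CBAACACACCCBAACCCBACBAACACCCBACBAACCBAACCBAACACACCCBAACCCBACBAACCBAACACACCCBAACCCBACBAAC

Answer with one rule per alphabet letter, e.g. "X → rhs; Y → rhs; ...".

A->CBA, B->C, C->AC

  step 3 ⇒ step 4: ACCCBACBAACCBAACACACCCBACBAACACCCBACBAAC ⇒ CBA·AC·AC·AC·C·CBA·AC·C·CBA·CBA·AC·AC·C·CBA·CBA·AC·CBA·AC·CBA·AC·AC·AC·C·CBA·AC·C·CBA·CBA·AC·CBA·AC·AC·AC·C·CBA·AC·C·CBA·CBA·AC
    A ↦ CBA
    B ↦ C
    C ↦ AC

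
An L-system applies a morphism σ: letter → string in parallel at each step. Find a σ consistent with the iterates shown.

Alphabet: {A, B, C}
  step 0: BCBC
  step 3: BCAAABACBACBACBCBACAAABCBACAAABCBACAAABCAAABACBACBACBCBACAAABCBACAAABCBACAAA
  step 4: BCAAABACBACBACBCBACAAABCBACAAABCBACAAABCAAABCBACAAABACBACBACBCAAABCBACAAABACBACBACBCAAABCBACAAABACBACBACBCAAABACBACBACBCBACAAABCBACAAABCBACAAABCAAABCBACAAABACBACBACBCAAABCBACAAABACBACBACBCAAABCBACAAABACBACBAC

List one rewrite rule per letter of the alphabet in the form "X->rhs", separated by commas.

A->BAC, B->BC, C->AAA

  step 3 ⇒ step 4: BCAAABACBACBACBCBACAAABCBACAAABCBACAAABCAAABACBACBACBCBACAAABCBACAAABCBACAAA ⇒ BC·AAA·BAC·BAC·BAC·BC·BAC·AAA·BC·BAC·AAA·BC·BAC·AAA·BC·AAA·BC·BAC·AAA·BAC·BAC·BAC·BC·AAA·BC·BAC·AAA·BAC·BAC·BAC·BC·AAA·BC·BAC·AAA·BAC·BAC·BAC·BC·AAA·BAC·BAC·BAC·BC·BAC·AAA·BC·BAC·AAA·BC·BAC·AAA·BC·AAA·BC·BAC·AAA·BAC·BAC·BAC·BC·AAA·BC·BAC·AAA·BAC·BAC·BAC·BC·AAA·BC·BAC·AAA·BAC·BAC·BAC
    A ↦ BAC
    B ↦ BC
    C ↦ AAA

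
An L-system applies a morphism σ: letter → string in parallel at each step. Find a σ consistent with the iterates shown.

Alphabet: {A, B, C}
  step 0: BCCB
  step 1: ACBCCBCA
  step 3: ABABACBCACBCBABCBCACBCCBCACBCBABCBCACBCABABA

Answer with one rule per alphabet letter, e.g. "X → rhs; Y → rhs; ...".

A->BAB, B->A, C->CBC

  step 0 ⇒ step 1: BCCB ⇒ A·CBC·CBC·A
    B ↦ A
    C ↦ CBC
    A ↦ BAB  (constrained at step 1)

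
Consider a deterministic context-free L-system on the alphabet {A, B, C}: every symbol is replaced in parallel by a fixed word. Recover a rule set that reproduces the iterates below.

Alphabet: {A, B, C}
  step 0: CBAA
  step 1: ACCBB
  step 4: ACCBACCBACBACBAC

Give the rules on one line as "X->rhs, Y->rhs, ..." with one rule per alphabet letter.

A->B, B->C, C->AC

  step 0 ⇒ step 1: CBAA ⇒ AC·C·B·B
    A ↦ B
    B ↦ C
    C ↦ AC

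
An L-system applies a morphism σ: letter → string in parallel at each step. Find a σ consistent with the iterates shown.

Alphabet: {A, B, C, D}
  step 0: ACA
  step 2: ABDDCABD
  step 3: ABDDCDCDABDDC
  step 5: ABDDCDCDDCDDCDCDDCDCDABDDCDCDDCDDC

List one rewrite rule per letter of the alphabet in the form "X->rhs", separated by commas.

  step 2 ⇒ step 3: ABDDCABD ⇒ AB·D·DC·DC·D·AB·D·DC
    A ↦ AB
    B ↦ D
    C ↦ D
    D ↦ DC

A->AB, B->D, C->D, D->DC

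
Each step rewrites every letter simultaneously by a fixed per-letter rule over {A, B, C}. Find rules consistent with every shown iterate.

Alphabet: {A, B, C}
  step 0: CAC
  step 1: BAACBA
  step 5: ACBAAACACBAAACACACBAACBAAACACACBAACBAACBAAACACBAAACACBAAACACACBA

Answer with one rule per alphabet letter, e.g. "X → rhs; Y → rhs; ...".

  step 0 ⇒ step 1: CAC ⇒ BA·AC·BA
    A ↦ AC
    C ↦ BA
    B ↦ A  (constrained at step 1)

A->AC, B->A, C->BA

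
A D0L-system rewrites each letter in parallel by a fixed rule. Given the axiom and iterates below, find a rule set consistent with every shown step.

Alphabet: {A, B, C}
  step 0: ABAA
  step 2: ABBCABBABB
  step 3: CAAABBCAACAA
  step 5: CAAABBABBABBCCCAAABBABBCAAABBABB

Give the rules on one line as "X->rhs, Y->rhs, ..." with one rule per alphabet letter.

A->C, B->A, C->ABB

  step 2 ⇒ step 3: ABBCABBABB ⇒ C·A·A·ABB·C·A·A·C·A·A
    A ↦ C
    B ↦ A
    C ↦ ABB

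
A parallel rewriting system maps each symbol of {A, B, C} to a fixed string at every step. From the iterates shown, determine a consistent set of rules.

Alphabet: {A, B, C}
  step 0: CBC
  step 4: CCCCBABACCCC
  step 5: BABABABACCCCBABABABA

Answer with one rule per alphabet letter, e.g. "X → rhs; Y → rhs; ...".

  step 4 ⇒ step 5: CCCCBABACCCC ⇒ BA·BA·BA·BA·C·C·C·C·BA·BA·BA·BA
    A ↦ C
    B ↦ C
    C ↦ BA

A->C, B->C, C->BA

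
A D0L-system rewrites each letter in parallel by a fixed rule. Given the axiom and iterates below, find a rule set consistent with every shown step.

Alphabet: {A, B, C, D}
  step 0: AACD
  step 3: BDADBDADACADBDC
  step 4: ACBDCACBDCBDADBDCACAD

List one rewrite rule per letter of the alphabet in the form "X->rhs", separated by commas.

A->BD, B->A, C->AD, D->C

  step 3 ⇒ step 4: BDADBDADACADBDC ⇒ A·C·BD·C·A·C·BD·C·BD·AD·BD·C·A·C·AD
    A ↦ BD
    B ↦ A
    C ↦ AD
    D ↦ C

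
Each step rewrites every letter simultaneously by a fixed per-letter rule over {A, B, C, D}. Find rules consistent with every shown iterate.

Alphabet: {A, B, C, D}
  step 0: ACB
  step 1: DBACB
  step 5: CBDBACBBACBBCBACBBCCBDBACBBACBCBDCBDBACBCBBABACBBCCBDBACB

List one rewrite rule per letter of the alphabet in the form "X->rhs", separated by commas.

A->D, B->CB, C->BA, D->BC

  step 0 ⇒ step 1: ACB ⇒ D·BA·CB
    A ↦ D
    B ↦ CB
    C ↦ BA
    D ↦ BC  (constrained at step 1)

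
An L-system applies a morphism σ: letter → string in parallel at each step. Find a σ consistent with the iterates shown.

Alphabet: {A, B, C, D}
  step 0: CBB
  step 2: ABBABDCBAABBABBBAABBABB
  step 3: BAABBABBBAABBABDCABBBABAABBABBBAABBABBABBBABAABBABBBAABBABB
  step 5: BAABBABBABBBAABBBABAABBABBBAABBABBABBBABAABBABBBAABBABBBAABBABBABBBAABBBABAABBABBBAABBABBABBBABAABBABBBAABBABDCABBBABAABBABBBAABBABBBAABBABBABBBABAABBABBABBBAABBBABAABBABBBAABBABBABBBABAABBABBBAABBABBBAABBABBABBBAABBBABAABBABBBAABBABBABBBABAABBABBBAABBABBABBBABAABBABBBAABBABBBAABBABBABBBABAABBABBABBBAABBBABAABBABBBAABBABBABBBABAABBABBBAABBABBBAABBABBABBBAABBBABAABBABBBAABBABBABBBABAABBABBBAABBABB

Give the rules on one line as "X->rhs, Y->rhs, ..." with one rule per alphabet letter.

A->BA, B->ABB, C->BDC, D->A

  step 2 ⇒ step 3: ABBABDCBAABBABBBAABBABB ⇒ BA·ABB·ABB·BA·ABB·A·BDC·ABB·BA·BA·ABB·ABB·BA·ABB·ABB·ABB·BA·BA·ABB·ABB·BA·ABB·ABB
    A ↦ BA
    B ↦ ABB
    C ↦ BDC
    D ↦ A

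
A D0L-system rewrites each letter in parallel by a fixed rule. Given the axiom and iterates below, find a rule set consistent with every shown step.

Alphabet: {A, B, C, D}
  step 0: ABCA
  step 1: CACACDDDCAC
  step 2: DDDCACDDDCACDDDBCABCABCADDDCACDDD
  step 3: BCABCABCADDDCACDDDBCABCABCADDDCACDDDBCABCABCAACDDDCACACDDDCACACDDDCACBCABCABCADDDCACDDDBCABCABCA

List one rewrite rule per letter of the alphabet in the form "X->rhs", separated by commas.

A->CAC, B->AC, C->DDD, D->BCA

  step 2 ⇒ step 3: DDDCACDDDCACDDDBCABCABCADDDCACDDD ⇒ BCA·BCA·BCA·DDD·CAC·DDD·BCA·BCA·BCA·DDD·CAC·DDD·BCA·BCA·BCA·AC·DDD·CAC·AC·DDD·CAC·AC·DDD·CAC·BCA·BCA·BCA·DDD·CAC·DDD·BCA·BCA·BCA
    A ↦ CAC
    B ↦ AC
    C ↦ DDD
    D ↦ BCA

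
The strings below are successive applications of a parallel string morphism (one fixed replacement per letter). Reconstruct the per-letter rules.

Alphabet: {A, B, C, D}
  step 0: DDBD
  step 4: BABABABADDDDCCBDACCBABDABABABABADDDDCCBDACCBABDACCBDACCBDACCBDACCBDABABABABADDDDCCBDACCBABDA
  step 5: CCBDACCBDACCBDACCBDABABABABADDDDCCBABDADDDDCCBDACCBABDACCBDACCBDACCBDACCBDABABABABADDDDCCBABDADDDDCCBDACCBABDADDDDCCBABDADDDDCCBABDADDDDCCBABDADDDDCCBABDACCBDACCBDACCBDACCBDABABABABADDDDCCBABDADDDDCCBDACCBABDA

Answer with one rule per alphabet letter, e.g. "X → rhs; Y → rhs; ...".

A->BDA, B->CC, C->DD, D->BA

  step 4 ⇒ step 5: BABABABADDDDCCBDACCBABDABABABABADDDDCCBDACCBABDACCBDACCBDACCBDACCBDABABABABADDDDCCBDACCBABDA ⇒ CC·BDA·CC·BDA·CC·BDA·CC·BDA·BA·BA·BA·BA·DD·DD·CC·BA·BDA·DD·DD·CC·BDA·CC·BA·BDA·CC·BDA·CC·BDA·CC·BDA·CC·BDA·BA·BA·BA·BA·DD·DD·CC·BA·BDA·DD·DD·CC·BDA·CC·BA·BDA·DD·DD·CC·BA·BDA·DD·DD·CC·BA·BDA·DD·DD·CC·BA·BDA·DD·DD·CC·BA·BDA·CC·BDA·CC·BDA·CC·BDA·CC·BDA·BA·BA·BA·BA·DD·DD·CC·BA·BDA·DD·DD·CC·BDA·CC·BA·BDA
    A ↦ BDA
    B ↦ CC
    C ↦ DD
    D ↦ BA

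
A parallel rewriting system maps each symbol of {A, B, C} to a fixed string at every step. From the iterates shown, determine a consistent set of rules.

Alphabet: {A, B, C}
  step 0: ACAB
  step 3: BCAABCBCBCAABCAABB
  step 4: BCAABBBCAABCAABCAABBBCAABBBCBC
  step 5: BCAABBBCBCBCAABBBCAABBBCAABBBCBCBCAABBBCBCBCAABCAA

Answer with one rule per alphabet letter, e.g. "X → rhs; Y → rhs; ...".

A->B, B->BC, C->AA

  step 4 ⇒ step 5: BCAABBBCAABCAABCAABBBCAABBBCBC ⇒ BC·AA·B·B·BC·BC·BC·AA·B·B·BC·AA·B·B·BC·AA·B·B·BC·BC·BC·AA·B·B·BC·BC·BC·AA·BC·AA
    A ↦ B
    B ↦ BC
    C ↦ AA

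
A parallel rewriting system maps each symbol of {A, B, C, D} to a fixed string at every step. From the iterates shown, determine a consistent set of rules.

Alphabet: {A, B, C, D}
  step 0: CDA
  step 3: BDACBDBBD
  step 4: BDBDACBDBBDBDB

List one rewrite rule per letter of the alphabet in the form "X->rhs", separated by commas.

  step 3 ⇒ step 4: BDACBDBBD ⇒ BD·B·D·AC·BD·B·BD·BD·B
    A ↦ D
    B ↦ BD
    C ↦ AC
    D ↦ B

A->D, B->BD, C->AC, D->B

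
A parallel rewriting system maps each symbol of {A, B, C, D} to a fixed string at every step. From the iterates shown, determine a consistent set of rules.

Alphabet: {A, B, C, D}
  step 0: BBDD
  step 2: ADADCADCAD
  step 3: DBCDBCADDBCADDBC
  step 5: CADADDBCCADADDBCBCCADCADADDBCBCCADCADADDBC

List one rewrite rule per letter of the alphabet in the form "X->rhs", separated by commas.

A->D, B->C, C->AD, D->BC

  step 2 ⇒ step 3: ADADCADCAD ⇒ D·BC·D·BC·AD·D·BC·AD·D·BC
    A ↦ D
    C ↦ AD
    D ↦ BC
    B ↦ C  (constrained at step 0)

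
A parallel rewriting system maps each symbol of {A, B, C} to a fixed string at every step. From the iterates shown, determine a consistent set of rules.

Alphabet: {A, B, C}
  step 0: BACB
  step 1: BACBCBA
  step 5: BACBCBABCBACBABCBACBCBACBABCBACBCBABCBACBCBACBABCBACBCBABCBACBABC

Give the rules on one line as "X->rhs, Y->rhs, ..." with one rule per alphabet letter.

  step 0 ⇒ step 1: BACB ⇒ BA·C·BC·BA
    A ↦ C
    B ↦ BA
    C ↦ BC

A->C, B->BA, C->BC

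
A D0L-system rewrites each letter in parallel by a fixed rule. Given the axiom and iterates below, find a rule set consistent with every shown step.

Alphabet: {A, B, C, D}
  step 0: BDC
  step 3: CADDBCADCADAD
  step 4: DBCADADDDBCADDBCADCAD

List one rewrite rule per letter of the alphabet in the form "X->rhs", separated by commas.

  step 3 ⇒ step 4: CADDBCADCADAD ⇒ DB·C·AD·AD·D·DB·C·AD·DB·C·AD·C·AD
    A ↦ C
    B ↦ D
    C ↦ DB
    D ↦ AD

A->C, B->D, C->DB, D->AD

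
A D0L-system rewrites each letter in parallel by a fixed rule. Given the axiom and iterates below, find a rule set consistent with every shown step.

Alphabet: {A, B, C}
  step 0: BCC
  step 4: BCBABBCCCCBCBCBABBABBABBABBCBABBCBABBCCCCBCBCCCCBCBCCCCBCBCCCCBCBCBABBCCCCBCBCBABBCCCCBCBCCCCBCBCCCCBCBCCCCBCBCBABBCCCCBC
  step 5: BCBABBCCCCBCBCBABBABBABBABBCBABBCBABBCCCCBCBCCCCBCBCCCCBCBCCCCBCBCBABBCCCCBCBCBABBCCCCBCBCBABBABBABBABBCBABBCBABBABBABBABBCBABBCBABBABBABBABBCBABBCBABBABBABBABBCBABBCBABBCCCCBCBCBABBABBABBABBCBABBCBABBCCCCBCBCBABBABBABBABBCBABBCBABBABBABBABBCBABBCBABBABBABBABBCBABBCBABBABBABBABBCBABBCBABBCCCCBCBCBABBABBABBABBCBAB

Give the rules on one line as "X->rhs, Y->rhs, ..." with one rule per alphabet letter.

A->CCC, B->BC, C->BAB

  step 4 ⇒ step 5: BCBABBCCCCBCBCBABBABBABBABBCBABBCBABBCCCCBCBCCCCBCBCCCCBCBCCCCBCBCBABBCCCCBCBCBABBCCCCBCBCCCCBCBCCCCBCBCCCCBCBCBABBCCCCBC ⇒ BC·BAB·BC·CCC·BC·BC·BAB·BAB·BAB·BAB·BC·BAB·BC·BAB·BC·CCC·BC·BC·CCC·BC·BC·CCC·BC·BC·CCC·BC·BC·BAB·BC·CCC·BC·BC·BAB·BC·CCC·BC·BC·BAB·BAB·BAB·BAB·BC·BAB·BC·BAB·BAB·BAB·BAB·BC·BAB·BC·BAB·BAB·BAB·BAB·BC·BAB·BC·BAB·BAB·BAB·BAB·BC·BAB·BC·BAB·BC·CCC·BC·BC·BAB·BAB·BAB·BAB·BC·BAB·BC·BAB·BC·CCC·BC·BC·BAB·BAB·BAB·BAB·BC·BAB·BC·BAB·BAB·BAB·BAB·BC·BAB·BC·BAB·BAB·BAB·BAB·BC·BAB·BC·BAB·BAB·BAB·BAB·BC·BAB·BC·BAB·BC·CCC·BC·BC·BAB·BAB·BAB·BAB·BC·BAB
    A ↦ CCC
    B ↦ BC
    C ↦ BAB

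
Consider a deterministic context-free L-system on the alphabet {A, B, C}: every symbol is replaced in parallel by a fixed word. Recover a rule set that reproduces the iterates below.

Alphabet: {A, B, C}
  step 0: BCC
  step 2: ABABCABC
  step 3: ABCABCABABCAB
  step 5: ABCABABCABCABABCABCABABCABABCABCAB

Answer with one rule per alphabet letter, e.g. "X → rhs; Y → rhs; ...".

A->AB, B->C, C->AB

  step 2 ⇒ step 3: ABABCABC ⇒ AB·C·AB·C·AB·AB·C·AB
    A ↦ AB
    B ↦ C
    C ↦ AB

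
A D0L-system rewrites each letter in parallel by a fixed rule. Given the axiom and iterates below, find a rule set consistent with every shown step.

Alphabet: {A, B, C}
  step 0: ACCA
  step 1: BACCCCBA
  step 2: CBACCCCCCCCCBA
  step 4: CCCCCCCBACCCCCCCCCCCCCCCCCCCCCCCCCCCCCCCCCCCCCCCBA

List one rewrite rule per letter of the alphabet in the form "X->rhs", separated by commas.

  step 1 ⇒ step 2: BACCCCBA ⇒ C·BA·CC·CC·CC·CC·C·BA
    A ↦ BA
    B ↦ C
    C ↦ CC

A->BA, B->C, C->CC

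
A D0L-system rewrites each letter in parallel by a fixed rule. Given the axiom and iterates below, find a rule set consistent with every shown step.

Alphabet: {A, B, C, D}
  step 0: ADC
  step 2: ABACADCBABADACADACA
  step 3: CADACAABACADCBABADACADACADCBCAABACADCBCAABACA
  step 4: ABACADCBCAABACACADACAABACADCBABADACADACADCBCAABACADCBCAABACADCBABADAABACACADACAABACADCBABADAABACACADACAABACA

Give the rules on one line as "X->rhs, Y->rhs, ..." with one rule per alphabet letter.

A->CA, B->DA, C->ABA, D->DCB

  step 3 ⇒ step 4: CADACAABACADCBABADACADACADCBCAABACADCBCAABACA ⇒ ABA·CA·DCB·CA·ABA·CA·CA·DA·CA·ABA·CA·DCB·ABA·DA·CA·DA·CA·DCB·CA·ABA·CA·DCB·CA·ABA·CA·DCB·ABA·DA·ABA·CA·CA·DA·CA·ABA·CA·DCB·ABA·DA·ABA·CA·CA·DA·CA·ABA·CA
    A ↦ CA
    B ↦ DA
    C ↦ ABA
    D ↦ DCB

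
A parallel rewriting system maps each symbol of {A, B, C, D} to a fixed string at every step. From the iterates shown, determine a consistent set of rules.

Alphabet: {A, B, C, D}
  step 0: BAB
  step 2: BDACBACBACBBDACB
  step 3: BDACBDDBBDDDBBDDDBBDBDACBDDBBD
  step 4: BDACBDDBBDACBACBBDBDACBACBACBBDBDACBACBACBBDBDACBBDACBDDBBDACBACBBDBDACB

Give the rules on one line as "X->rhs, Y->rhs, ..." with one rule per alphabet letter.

A->DD, B->BD, C->B, D->ACB

  step 3 ⇒ step 4: BDACBDDBBDDDBBDDDBBDBDACBDDBBD ⇒ BD·ACB·DD·B·BD·ACB·ACB·BD·BD·ACB·ACB·ACB·BD·BD·ACB·ACB·ACB·BD·BD·ACB·BD·ACB·DD·B·BD·ACB·ACB·BD·BD·ACB
    A ↦ DD
    B ↦ BD
    C ↦ B
    D ↦ ACB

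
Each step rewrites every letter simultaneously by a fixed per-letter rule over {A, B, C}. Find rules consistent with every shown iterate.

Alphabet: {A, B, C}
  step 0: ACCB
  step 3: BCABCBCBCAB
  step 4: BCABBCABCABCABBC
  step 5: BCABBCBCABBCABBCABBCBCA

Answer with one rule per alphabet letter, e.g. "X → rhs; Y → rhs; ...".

A->B, B->BC, C->A

  step 4 ⇒ step 5: BCABBCABCABCABBC ⇒ BC·A·B·BC·BC·A·B·BC·A·B·BC·A·B·BC·BC·A
    A ↦ B
    B ↦ BC
    C ↦ A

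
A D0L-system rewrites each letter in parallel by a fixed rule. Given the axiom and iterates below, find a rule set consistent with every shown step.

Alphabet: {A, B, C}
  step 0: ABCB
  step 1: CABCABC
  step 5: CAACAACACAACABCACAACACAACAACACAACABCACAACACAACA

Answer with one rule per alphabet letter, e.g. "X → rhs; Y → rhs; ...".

  step 0 ⇒ step 1: ABCB ⇒ CA·BC·A·BC
    A ↦ CA
    B ↦ BC
    C ↦ A

A->CA, B->BC, C->A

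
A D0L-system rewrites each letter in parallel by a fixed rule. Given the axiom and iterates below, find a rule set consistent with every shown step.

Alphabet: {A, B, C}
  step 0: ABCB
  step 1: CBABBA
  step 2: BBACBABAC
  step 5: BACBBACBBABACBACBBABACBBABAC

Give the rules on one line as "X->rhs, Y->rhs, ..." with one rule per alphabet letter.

  step 1 ⇒ step 2: CBABBA ⇒ B·BA·C·BA·BA·C
    A ↦ C
    B ↦ BA
    C ↦ B

A->C, B->BA, C->B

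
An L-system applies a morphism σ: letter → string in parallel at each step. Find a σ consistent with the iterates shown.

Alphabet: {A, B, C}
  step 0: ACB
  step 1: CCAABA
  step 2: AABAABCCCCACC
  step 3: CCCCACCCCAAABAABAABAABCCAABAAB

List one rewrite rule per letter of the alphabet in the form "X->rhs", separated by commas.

  step 2 ⇒ step 3: AABAABCCCCACC ⇒ CC·CC·A·CC·CC·A·AAB·AAB·AAB·AAB·CC·AAB·AAB
    A ↦ CC
    B ↦ A
    C ↦ AAB

A->CC, B->A, C->AAB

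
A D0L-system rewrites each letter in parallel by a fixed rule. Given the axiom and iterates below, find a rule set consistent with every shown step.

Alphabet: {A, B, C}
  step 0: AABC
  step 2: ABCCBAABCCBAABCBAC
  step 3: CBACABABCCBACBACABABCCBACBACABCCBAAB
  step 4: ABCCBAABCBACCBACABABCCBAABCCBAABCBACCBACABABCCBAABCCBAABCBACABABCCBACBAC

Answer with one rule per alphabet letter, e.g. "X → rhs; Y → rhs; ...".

A->CBA, B->C, C->AB

  step 3 ⇒ step 4: CBACABABCCBACBACABABCCBACBACABCCBAAB ⇒ AB·C·CBA·AB·CBA·C·CBA·C·AB·AB·C·CBA·AB·C·CBA·AB·CBA·C·CBA·C·AB·AB·C·CBA·AB·C·CBA·AB·CBA·C·AB·AB·C·CBA·CBA·C
    A ↦ CBA
    B ↦ C
    C ↦ AB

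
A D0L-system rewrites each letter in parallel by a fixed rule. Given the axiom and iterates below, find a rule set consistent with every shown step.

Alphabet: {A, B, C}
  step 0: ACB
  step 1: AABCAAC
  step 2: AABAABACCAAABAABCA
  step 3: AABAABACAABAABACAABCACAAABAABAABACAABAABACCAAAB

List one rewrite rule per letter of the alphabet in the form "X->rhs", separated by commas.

  step 2 ⇒ step 3: AABAABACCAAABAABCA ⇒ AAB·AAB·AC·AAB·AAB·AC·AAB·CA·CA·AAB·AAB·AAB·AC·AAB·AAB·AC·CA·AAB
    A ↦ AAB
    B ↦ AC
    C ↦ CA

A->AAB, B->AC, C->CA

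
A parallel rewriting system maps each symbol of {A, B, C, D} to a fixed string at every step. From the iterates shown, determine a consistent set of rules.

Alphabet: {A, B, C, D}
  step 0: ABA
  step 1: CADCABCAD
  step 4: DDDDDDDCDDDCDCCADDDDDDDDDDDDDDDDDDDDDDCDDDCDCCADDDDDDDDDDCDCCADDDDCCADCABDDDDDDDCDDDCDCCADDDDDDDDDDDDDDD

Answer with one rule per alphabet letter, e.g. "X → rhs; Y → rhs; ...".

A->CAD, B->CAB, C->DC, D->DD

  step 0 ⇒ step 1: ABA ⇒ CAD·CAB·CAD
    A ↦ CAD
    B ↦ CAB
    C ↦ DC  (constrained at step 1)
    D ↦ DD  (constrained at step 1)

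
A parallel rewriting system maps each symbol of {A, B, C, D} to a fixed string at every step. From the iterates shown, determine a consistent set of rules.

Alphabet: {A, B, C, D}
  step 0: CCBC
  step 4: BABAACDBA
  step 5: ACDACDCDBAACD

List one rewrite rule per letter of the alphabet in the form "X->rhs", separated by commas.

A->CD, B->A, C->B, D->A

  step 4 ⇒ step 5: BABAACDBA ⇒ A·CD·A·CD·CD·B·A·A·CD
    A ↦ CD
    B ↦ A
    C ↦ B
    D ↦ A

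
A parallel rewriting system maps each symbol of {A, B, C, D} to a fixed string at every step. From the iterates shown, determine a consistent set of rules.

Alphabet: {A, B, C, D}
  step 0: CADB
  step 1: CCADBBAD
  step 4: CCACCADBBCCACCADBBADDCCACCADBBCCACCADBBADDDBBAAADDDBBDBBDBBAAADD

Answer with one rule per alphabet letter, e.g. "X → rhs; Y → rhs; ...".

  step 0 ⇒ step 1: CADB ⇒ CCA·DBB·A·D
    A ↦ DBB
    B ↦ D
    C ↦ CCA
    D ↦ A

A->DBB, B->D, C->CCA, D->A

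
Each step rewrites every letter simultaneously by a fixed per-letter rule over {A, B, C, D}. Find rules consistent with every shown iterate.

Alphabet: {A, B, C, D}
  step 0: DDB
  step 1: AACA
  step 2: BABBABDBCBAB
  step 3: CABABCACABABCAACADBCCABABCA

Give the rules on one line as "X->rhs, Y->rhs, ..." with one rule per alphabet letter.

A->BAB, B->CA, C->DBC, D->A

  step 2 ⇒ step 3: BABBABDBCBAB ⇒ CA·BAB·CA·CA·BAB·CA·A·CA·DBC·CA·BAB·CA
    A ↦ BAB
    B ↦ CA
    C ↦ DBC
    D ↦ A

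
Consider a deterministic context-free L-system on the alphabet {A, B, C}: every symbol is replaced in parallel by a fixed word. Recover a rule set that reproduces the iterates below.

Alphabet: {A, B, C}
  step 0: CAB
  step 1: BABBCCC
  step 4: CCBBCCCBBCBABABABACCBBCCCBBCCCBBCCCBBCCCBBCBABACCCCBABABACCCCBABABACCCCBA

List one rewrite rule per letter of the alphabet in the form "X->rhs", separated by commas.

  step 0 ⇒ step 1: CAB ⇒ BA·BBC·CC
    A ↦ BBC
    B ↦ CC
    C ↦ BA

A->BBC, B->CC, C->BA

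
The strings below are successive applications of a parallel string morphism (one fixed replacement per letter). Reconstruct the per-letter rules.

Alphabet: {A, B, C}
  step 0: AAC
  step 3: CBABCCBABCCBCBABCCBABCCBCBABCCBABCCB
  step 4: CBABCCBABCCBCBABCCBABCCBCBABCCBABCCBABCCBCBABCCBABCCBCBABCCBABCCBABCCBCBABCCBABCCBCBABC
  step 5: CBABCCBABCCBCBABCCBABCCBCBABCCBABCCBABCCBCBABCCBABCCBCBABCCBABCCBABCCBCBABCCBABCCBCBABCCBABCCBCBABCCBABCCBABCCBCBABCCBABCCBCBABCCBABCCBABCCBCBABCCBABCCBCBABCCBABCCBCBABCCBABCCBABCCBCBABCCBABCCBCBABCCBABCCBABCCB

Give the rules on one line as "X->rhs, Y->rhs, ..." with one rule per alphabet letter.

  step 4 ⇒ step 5: CBABCCBABCCBCBABCCBABCCBCBABCCBABCCBABCCBCBABCCBABCCBCBABCCBABCCBABCCBCBABCCBABCCBCBABC ⇒ CB·ABC·CB·ABC·CB·CB·ABC·CB·ABC·CB·CB·ABC·CB·ABC·CB·ABC·CB·CB·ABC·CB·ABC·CB·CB·ABC·CB·ABC·CB·ABC·CB·CB·ABC·CB·ABC·CB·CB·ABC·CB·ABC·CB·CB·ABC·CB·ABC·CB·ABC·CB·CB·ABC·CB·ABC·CB·CB·ABC·CB·ABC·CB·ABC·CB·CB·ABC·CB·ABC·CB·CB·ABC·CB·ABC·CB·CB·ABC·CB·ABC·CB·ABC·CB·CB·ABC·CB·ABC·CB·CB·ABC·CB·ABC·CB·ABC·CB
    A ↦ CB
    B ↦ ABC
    C ↦ CB

A->CB, B->ABC, C->CB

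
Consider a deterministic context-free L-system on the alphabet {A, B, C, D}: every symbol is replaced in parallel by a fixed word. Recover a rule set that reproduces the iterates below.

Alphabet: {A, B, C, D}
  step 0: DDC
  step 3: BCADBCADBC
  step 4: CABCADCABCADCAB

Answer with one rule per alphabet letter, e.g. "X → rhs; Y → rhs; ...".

  step 3 ⇒ step 4: BCADBCADBC ⇒ CA·B·C·AD·CA·B·C·AD·CA·B
    A ↦ C
    B ↦ CA
    C ↦ B
    D ↦ AD

A->C, B->CA, C->B, D->AD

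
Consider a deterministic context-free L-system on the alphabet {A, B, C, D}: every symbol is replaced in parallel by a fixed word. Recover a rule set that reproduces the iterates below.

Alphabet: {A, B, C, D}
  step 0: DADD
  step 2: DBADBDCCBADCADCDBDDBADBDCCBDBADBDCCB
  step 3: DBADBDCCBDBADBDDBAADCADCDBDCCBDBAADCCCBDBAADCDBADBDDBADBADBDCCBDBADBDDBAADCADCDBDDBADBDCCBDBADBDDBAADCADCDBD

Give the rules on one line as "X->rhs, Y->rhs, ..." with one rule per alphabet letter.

A->CCB, B->DBD, C->ADC, D->DBA

  step 2 ⇒ step 3: DBADBDCCBADCADCDBDDBADBDCCBDBADBDCCB ⇒ DBA·DBD·CCB·DBA·DBD·DBA·ADC·ADC·DBD·CCB·DBA·ADC·CCB·DBA·ADC·DBA·DBD·DBA·DBA·DBD·CCB·DBA·DBD·DBA·ADC·ADC·DBD·DBA·DBD·CCB·DBA·DBD·DBA·ADC·ADC·DBD
    A ↦ CCB
    B ↦ DBD
    C ↦ ADC
    D ↦ DBA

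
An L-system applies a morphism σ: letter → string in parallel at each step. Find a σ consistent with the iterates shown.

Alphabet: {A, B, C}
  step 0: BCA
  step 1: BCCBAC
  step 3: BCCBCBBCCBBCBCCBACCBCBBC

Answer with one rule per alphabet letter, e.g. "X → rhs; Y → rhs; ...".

A->AC, B->BC, C->CB

  step 0 ⇒ step 1: BCA ⇒ BC·CB·AC
    A ↦ AC
    B ↦ BC
    C ↦ CB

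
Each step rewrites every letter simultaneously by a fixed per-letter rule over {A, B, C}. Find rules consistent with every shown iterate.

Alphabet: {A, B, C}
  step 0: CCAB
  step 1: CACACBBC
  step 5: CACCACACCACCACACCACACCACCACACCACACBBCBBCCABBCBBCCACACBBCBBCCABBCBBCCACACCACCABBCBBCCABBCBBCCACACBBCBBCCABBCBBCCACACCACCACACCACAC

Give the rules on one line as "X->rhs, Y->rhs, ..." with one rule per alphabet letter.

A->C, B->BBC, C->CA

  step 0 ⇒ step 1: CCAB ⇒ CA·CA·C·BBC
    A ↦ C
    B ↦ BBC
    C ↦ CA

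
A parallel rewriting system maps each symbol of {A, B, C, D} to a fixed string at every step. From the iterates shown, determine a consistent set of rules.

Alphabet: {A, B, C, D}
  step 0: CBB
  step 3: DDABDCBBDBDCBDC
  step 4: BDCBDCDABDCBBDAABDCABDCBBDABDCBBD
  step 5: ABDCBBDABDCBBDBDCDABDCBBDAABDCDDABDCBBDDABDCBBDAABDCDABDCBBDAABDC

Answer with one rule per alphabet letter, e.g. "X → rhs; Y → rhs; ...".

A->D, B->A, C->BBD, D->BDC

  step 4 ⇒ step 5: BDCBDCDABDCBBDAABDCABDCBBDABDCBBD ⇒ A·BDC·BBD·A·BDC·BBD·BDC·D·A·BDC·BBD·A·A·BDC·D·D·A·BDC·BBD·D·A·BDC·BBD·A·A·BDC·D·A·BDC·BBD·A·A·BDC
    A ↦ D
    B ↦ A
    C ↦ BBD
    D ↦ BDC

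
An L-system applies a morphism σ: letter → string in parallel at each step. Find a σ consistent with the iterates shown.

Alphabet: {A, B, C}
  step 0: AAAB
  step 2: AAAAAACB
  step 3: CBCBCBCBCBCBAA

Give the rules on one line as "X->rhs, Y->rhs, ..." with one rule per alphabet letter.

  step 2 ⇒ step 3: AAAAAACB ⇒ CB·CB·CB·CB·CB·CB·A·A
    A ↦ CB
    B ↦ A
    C ↦ A

A->CB, B->A, C->A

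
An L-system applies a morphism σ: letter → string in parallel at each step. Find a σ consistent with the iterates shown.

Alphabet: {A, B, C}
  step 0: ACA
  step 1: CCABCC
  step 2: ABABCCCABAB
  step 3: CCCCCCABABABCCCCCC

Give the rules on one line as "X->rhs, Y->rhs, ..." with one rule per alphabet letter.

A->CC, B->C, C->AB

  step 2 ⇒ step 3: ABABCCCABAB ⇒ CC·C·CC·C·AB·AB·AB·CC·C·CC·C
    A ↦ CC
    B ↦ C
    C ↦ AB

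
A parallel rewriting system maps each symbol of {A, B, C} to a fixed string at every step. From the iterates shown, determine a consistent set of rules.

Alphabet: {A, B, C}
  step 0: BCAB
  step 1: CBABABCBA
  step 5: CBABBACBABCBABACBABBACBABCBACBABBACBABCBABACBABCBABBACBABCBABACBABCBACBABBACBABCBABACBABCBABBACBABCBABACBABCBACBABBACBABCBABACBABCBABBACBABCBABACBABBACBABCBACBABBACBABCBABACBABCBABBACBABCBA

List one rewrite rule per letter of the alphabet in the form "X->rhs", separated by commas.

A->B, B->CBA, C->BA

  step 0 ⇒ step 1: BCAB ⇒ CBA·BA·B·CBA
    A ↦ B
    B ↦ CBA
    C ↦ BA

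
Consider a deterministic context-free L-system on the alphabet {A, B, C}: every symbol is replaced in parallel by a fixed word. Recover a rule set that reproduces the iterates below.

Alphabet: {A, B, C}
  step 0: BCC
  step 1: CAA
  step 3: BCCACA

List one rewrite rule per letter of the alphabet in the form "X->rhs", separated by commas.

A->BC, B->C, C->A

  step 0 ⇒ step 1: BCC ⇒ C·A·A
    B ↦ C
    C ↦ A
    A ↦ BC  (constrained at step 1)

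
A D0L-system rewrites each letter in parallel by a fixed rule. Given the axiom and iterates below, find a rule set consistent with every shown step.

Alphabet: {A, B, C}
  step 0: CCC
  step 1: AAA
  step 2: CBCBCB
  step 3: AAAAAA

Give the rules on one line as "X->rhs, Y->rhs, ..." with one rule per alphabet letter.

  step 2 ⇒ step 3: CBCBCB ⇒ A·A·A·A·A·A
    B ↦ A
    C ↦ A
  step 1 ⇒ step 2: AAA ⇒ CB·CB·CB
    A ↦ CB

A->CB, B->A, C->A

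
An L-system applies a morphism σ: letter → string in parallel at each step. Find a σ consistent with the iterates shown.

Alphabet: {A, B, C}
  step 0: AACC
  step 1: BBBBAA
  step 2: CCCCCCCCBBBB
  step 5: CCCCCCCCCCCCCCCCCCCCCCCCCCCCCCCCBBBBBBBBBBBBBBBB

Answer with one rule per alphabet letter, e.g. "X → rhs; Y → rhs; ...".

  step 1 ⇒ step 2: BBBBAA ⇒ CC·CC·CC·CC·BB·BB
    A ↦ BB
    B ↦ CC
  step 0 ⇒ step 1: AACC ⇒ BB·BB·A·A
    C ↦ A

A->BB, B->CC, C->A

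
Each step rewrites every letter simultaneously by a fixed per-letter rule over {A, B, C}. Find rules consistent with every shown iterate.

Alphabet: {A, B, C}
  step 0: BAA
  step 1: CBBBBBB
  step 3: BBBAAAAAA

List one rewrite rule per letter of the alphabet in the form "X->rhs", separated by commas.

A->BBB, B->C, C->A

  step 0 ⇒ step 1: BAA ⇒ C·BBB·BBB
    A ↦ BBB
    B ↦ C
    C ↦ A  (constrained at step 1)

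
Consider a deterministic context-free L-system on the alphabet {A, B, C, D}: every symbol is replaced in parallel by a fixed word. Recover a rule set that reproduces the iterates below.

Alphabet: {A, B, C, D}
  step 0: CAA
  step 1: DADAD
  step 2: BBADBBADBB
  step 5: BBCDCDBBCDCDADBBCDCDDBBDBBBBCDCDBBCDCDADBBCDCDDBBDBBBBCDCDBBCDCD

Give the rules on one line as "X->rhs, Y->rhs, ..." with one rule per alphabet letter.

A->AD, B->CD, C->D, D->BB

  step 1 ⇒ step 2: DADAD ⇒ BB·AD·BB·AD·BB
    A ↦ AD
    D ↦ BB
    B ↦ CD  (constrained at step 2)
  step 0 ⇒ step 1: CAA ⇒ D·AD·AD
    C ↦ D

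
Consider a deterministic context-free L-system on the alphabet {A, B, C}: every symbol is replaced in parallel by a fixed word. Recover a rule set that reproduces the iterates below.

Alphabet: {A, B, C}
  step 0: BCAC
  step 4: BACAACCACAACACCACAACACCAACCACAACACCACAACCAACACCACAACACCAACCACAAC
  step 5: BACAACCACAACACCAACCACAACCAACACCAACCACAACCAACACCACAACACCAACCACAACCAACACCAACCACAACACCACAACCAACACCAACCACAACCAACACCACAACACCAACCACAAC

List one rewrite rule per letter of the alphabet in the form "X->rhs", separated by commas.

  step 4 ⇒ step 5: BACAACCACAACACCACAACACCAACCACAACACCACAACCAACACCACAACACCAACCACAAC ⇒ BA·CA·AC·CA·CA·AC·AC·CA·AC·CA·CA·AC·CA·AC·AC·CA·AC·CA·CA·AC·CA·AC·AC·CA·CA·AC·AC·CA·AC·CA·CA·AC·CA·AC·AC·CA·AC·CA·CA·AC·AC·CA·CA·AC·CA·AC·AC·CA·AC·CA·CA·AC·CA·AC·AC·CA·CA·AC·AC·CA·AC·CA·CA·AC
    A ↦ CA
    B ↦ BA
    C ↦ AC

A->CA, B->BA, C->AC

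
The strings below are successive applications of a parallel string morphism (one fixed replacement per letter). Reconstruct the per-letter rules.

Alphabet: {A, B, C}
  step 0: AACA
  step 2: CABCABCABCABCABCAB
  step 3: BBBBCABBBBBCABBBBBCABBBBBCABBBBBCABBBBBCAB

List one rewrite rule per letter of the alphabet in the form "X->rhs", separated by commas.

A->B, B->CAB, C->BBB

  step 2 ⇒ step 3: CABCABCABCABCABCAB ⇒ BBB·B·CAB·BBB·B·CAB·BBB·B·CAB·BBB·B·CAB·BBB·B·CAB·BBB·B·CAB
    A ↦ B
    B ↦ CAB
    C ↦ BBB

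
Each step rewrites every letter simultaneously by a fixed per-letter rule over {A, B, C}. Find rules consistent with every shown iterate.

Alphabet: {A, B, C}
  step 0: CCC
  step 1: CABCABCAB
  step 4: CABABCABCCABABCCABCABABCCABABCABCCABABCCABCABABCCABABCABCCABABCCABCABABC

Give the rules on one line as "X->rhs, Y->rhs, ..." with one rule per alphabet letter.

  step 0 ⇒ step 1: CCC ⇒ CAB·CAB·CAB
    C ↦ CAB
    A ↦ AB  (constrained at step 1)
    B ↦ C  (constrained at step 1)

A->AB, B->C, C->CAB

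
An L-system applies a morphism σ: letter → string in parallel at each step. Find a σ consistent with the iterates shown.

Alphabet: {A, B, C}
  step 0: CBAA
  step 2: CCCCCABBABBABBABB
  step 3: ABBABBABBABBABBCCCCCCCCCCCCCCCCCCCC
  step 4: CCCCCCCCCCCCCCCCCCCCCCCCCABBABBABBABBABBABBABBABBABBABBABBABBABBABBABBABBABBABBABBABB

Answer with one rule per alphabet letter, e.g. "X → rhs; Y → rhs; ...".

A->C, B->CC, C->ABB

  step 3 ⇒ step 4: ABBABBABBABBABBCCCCCCCCCCCCCCCCCCCC ⇒ C·CC·CC·C·CC·CC·C·CC·CC·C·CC·CC·C·CC·CC·ABB·ABB·ABB·ABB·ABB·ABB·ABB·ABB·ABB·ABB·ABB·ABB·ABB·ABB·ABB·ABB·ABB·ABB·ABB·ABB
    A ↦ C
    B ↦ CC
    C ↦ ABB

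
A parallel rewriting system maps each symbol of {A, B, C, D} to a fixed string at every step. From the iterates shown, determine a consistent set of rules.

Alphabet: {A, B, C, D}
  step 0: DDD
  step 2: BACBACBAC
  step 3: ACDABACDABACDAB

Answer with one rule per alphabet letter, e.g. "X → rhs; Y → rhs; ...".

A->DA, B->AC, C->B, D->CB

  step 2 ⇒ step 3: BACBACBAC ⇒ AC·DA·B·AC·DA·B·AC·DA·B
    A ↦ DA
    B ↦ AC
    C ↦ B
    D ↦ CB  (constrained at step 0)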